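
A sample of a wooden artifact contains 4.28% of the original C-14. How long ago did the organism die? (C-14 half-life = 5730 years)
Age = t½ × log₂(1/ratio) = 26050 years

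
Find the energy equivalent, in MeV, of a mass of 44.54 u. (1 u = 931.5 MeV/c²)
E = mc² = 41490 MeV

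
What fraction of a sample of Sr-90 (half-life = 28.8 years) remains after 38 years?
N/N₀ = (1/2)^(t/t½) = 0.4007 = 40.1%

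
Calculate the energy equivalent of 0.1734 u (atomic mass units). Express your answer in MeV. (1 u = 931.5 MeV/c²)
E = mc² = 161.5 MeV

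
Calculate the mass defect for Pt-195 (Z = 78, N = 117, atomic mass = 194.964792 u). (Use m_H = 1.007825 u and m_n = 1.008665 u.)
Δm = Z·m_H + N·m_n − M = 1.659 u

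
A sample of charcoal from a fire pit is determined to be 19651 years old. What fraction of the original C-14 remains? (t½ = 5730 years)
N/N₀ = (1/2)^(t/t½) = 0.09282 = 9.28%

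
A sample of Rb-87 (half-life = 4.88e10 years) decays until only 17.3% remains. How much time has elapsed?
t = t½ × log₂(N₀/N) = 1.235e11 years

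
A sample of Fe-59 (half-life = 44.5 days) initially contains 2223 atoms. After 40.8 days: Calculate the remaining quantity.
N = N₀(1/2)^(t/t½) = 1177 atoms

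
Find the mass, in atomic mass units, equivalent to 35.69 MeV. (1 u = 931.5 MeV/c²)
m = E/c² = 0.03831 u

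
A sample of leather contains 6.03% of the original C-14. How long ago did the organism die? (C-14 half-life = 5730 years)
Age = t½ × log₂(1/ratio) = 23220 years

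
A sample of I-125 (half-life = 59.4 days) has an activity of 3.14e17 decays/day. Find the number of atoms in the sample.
N = A/λ = 2.691e19 atoms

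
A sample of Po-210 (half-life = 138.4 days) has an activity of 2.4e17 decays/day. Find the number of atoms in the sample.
N = A/λ = 4.792e19 atoms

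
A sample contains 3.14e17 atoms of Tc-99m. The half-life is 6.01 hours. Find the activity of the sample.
A = λN = 3.621e16 decays/hour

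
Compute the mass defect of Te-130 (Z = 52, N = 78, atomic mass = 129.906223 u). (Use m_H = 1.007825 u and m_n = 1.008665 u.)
Δm = Z·m_H + N·m_n − M = 1.177 u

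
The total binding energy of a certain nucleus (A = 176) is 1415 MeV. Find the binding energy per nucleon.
B.E./A = 1415/176 = 8.04 MeV/nucleon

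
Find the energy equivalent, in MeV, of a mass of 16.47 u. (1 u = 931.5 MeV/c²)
E = mc² = 15340 MeV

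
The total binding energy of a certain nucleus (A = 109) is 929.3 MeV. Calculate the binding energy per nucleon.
B.E./A = 929.3/109 = 8.526 MeV/nucleon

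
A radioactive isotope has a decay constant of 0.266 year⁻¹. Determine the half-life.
t½ = ln(2)/λ = 2.606 years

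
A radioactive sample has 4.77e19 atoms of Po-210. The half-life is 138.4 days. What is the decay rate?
A = λN = 2.389e17 decays/day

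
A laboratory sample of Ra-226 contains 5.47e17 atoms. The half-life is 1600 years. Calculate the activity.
A = λN = 2.37e14 decays/year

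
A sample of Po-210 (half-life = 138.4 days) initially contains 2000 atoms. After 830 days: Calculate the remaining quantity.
N = N₀(1/2)^(t/t½) = 31.31 atoms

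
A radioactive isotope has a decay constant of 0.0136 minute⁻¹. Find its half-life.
t½ = ln(2)/λ = 50.97 minutes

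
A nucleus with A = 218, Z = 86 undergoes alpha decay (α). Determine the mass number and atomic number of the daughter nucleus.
Daughter: A = 214, Z = 84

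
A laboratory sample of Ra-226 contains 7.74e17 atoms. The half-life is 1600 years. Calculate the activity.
A = λN = 3.353e14 decays/year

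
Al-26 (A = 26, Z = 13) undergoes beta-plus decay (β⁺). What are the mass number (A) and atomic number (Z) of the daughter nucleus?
Daughter: A = 26, Z = 12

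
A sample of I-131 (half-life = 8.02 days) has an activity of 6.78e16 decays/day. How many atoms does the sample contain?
N = A/λ = 7.845e17 atoms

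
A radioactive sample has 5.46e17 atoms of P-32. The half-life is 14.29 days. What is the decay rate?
A = λN = 2.648e16 decays/day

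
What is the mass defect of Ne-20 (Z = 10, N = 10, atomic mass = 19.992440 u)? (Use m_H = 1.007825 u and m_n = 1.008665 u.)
Δm = Z·m_H + N·m_n − M = 0.1725 u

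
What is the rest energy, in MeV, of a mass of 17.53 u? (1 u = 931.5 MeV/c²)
E = mc² = 16330 MeV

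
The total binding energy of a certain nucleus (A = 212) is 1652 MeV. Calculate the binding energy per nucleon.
B.E./A = 1652/212 = 7.792 MeV/nucleon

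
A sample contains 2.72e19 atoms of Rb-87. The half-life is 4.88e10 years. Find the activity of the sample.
A = λN = 3.863e8 decays/year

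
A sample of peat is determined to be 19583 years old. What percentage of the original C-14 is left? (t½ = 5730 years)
N/N₀ = (1/2)^(t/t½) = 0.09358 = 9.36%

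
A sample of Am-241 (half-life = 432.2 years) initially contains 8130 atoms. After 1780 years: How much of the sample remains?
N = N₀(1/2)^(t/t½) = 468.1 atoms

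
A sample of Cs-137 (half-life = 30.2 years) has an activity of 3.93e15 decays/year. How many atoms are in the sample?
N = A/λ = 1.712e17 atoms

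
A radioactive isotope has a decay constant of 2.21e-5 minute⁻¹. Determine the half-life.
t½ = ln(2)/λ = 31360 minutes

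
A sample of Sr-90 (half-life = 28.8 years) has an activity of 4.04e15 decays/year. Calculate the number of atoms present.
N = A/λ = 1.679e17 atoms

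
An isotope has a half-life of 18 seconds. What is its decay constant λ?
λ = ln(2)/t½ = 0.03851 second⁻¹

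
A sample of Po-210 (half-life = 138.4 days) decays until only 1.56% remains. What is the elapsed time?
t = t½ × log₂(N₀/N) = 830.7 days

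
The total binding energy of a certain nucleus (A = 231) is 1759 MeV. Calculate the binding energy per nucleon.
B.E./A = 1759/231 = 7.615 MeV/nucleon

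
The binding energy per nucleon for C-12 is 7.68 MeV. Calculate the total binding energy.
B.E. = 7.68 × 12 = 92.16 MeV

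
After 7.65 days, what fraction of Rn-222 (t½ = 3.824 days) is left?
N/N₀ = (1/2)^(t/t½) = 0.2499 = 25%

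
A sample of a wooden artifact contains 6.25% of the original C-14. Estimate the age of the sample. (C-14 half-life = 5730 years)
Age = t½ × log₂(1/ratio) = 22920 years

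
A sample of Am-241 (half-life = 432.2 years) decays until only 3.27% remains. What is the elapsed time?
t = t½ × log₂(N₀/N) = 2133 years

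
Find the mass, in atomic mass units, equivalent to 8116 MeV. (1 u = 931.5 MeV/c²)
m = E/c² = 8.713 u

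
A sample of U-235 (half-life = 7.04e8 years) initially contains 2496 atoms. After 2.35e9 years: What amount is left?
N = N₀(1/2)^(t/t½) = 246.8 atoms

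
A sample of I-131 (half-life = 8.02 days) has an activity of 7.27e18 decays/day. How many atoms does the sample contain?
N = A/λ = 8.412e19 atoms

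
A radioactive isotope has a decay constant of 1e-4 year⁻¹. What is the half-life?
t½ = ln(2)/λ = 6931 years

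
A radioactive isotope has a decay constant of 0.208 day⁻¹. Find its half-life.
t½ = ln(2)/λ = 3.332 days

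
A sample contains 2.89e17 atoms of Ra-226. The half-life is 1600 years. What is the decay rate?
A = λN = 1.252e14 decays/year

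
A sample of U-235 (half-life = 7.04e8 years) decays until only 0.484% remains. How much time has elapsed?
t = t½ × log₂(N₀/N) = 5.414e9 years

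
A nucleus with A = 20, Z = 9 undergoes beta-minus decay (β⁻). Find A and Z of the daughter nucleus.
Daughter: A = 20, Z = 10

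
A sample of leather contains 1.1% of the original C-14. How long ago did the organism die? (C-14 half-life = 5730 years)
Age = t½ × log₂(1/ratio) = 37280 years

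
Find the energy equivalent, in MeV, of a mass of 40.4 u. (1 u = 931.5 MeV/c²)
E = mc² = 37630 MeV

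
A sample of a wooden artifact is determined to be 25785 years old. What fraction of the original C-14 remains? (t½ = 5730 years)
N/N₀ = (1/2)^(t/t½) = 0.04419 = 4.42%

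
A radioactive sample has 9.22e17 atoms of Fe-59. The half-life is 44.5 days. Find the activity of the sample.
A = λN = 1.436e16 decays/day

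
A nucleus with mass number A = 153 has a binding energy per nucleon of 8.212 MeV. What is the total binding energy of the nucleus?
B.E. = 8.212 × 153 = 1256 MeV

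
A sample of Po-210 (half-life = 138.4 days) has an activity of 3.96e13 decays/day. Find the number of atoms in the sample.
N = A/λ = 7.907e15 atoms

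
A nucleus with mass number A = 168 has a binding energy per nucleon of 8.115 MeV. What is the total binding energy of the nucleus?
B.E. = 8.115 × 168 = 1363 MeV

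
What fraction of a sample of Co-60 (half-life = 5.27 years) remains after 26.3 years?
N/N₀ = (1/2)^(t/t½) = 0.03146 = 3.15%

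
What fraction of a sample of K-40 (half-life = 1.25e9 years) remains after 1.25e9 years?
N/N₀ = (1/2)^(t/t½) = 0.5 = 50%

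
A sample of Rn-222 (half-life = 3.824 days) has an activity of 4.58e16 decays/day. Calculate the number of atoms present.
N = A/λ = 2.527e17 atoms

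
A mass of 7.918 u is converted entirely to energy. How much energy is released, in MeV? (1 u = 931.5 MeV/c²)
E = mc² = 7376 MeV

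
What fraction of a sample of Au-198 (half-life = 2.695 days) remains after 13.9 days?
N/N₀ = (1/2)^(t/t½) = 0.02801 = 2.8%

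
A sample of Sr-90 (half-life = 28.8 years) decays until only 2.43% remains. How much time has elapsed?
t = t½ × log₂(N₀/N) = 154.5 years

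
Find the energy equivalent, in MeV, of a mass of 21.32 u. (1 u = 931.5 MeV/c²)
E = mc² = 19860 MeV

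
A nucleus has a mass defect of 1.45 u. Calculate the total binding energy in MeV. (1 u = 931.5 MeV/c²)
B.E. = Δm × 931.5 = 1351 MeV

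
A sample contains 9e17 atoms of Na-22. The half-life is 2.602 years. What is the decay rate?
A = λN = 2.398e17 decays/year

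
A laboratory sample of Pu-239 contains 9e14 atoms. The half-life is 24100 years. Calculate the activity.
A = λN = 2.589e10 decays/year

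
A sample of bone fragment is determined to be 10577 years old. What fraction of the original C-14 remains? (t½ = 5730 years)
N/N₀ = (1/2)^(t/t½) = 0.2782 = 27.8%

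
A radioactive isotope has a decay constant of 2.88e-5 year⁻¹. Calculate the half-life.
t½ = ln(2)/λ = 24070 years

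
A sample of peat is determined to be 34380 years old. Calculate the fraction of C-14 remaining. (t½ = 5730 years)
N/N₀ = (1/2)^(t/t½) = 0.01562 = 1.56%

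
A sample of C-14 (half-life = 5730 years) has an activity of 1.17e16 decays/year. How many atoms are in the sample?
N = A/λ = 9.672e19 atoms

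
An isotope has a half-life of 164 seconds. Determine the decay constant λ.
λ = ln(2)/t½ = 0.004227 second⁻¹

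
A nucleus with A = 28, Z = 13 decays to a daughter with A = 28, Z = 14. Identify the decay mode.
ΔA = 0, ΔZ = +1 ⇒ beta-minus decay (β⁻)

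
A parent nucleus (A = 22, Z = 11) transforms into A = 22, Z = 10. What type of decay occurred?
ΔA = 0, ΔZ = -1 ⇒ beta-plus decay (β⁺) or electron capture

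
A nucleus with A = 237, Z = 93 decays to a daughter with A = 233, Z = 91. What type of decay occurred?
ΔA = -4, ΔZ = -2 ⇒ alpha decay (α)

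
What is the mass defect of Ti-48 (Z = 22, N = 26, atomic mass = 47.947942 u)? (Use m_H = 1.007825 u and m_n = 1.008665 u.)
Δm = Z·m_H + N·m_n − M = 0.4495 u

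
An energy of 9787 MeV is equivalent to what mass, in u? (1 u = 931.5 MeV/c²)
m = E/c² = 10.51 u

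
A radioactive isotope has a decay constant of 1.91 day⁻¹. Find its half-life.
t½ = ln(2)/λ = 0.3629 days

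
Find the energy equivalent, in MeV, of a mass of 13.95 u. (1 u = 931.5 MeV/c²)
E = mc² = 12990 MeV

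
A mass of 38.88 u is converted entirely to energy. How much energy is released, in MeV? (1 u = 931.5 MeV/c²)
E = mc² = 36220 MeV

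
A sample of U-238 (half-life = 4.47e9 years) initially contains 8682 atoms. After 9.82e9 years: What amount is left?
N = N₀(1/2)^(t/t½) = 1894 atoms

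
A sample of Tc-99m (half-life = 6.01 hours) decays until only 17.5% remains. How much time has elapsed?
t = t½ × log₂(N₀/N) = 15.11 hours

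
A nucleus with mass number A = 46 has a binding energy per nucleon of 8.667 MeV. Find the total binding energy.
B.E. = 8.667 × 46 = 398.7 MeV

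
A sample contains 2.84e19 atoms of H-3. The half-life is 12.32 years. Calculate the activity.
A = λN = 1.598e18 decays/year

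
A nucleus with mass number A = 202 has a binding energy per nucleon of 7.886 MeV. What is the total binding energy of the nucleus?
B.E. = 7.886 × 202 = 1593 MeV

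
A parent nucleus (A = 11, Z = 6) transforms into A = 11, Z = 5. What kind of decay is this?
ΔA = 0, ΔZ = -1 ⇒ beta-plus decay (β⁺) or electron capture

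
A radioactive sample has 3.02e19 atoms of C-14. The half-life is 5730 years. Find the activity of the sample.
A = λN = 3.653e15 decays/year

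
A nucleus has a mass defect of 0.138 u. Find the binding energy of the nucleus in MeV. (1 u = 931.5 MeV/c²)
B.E. = Δm × 931.5 = 128.5 MeV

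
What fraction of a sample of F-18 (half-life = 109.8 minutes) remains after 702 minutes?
N/N₀ = (1/2)^(t/t½) = 0.0119 = 1.19%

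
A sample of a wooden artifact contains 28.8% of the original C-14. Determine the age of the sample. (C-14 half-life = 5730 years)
Age = t½ × log₂(1/ratio) = 10290 years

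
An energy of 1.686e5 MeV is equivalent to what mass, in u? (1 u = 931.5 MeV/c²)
m = E/c² = 181 u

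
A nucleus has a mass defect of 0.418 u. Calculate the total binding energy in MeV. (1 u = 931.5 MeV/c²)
B.E. = Δm × 931.5 = 389.4 MeV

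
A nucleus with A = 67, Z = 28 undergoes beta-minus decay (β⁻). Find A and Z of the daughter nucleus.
Daughter: A = 67, Z = 29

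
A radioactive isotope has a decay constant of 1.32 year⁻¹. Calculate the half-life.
t½ = ln(2)/λ = 0.5251 years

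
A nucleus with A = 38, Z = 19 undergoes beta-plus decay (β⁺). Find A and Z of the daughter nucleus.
Daughter: A = 38, Z = 18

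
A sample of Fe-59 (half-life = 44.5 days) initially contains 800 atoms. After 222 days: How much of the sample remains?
N = N₀(1/2)^(t/t½) = 25.2 atoms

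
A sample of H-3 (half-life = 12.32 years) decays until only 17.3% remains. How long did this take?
t = t½ × log₂(N₀/N) = 31.18 years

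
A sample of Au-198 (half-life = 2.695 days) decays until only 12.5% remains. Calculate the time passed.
t = t½ × log₂(N₀/N) = 8.085 days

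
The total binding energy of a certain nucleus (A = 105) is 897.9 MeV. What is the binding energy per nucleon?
B.E./A = 897.9/105 = 8.551 MeV/nucleon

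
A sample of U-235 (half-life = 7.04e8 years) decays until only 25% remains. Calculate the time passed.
t = t½ × log₂(N₀/N) = 1.408e9 years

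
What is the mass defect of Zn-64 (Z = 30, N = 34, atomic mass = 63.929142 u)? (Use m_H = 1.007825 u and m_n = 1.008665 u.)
Δm = Z·m_H + N·m_n − M = 0.6002 u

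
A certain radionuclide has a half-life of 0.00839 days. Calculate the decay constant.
λ = ln(2)/t½ = 82.62 day⁻¹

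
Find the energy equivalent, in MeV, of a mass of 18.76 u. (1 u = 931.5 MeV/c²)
E = mc² = 17470 MeV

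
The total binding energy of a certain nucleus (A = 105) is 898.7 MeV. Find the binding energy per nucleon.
B.E./A = 898.7/105 = 8.559 MeV/nucleon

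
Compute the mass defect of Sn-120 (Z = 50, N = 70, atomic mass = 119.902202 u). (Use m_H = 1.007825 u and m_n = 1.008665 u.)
Δm = Z·m_H + N·m_n − M = 1.096 u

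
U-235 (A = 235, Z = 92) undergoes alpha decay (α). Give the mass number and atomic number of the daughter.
Daughter: A = 231, Z = 90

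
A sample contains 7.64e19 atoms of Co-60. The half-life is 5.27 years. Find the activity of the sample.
A = λN = 1.005e19 decays/year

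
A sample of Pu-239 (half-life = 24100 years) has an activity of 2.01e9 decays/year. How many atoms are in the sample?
N = A/λ = 6.989e13 atoms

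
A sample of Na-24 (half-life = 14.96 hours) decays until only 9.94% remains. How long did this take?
t = t½ × log₂(N₀/N) = 49.83 hours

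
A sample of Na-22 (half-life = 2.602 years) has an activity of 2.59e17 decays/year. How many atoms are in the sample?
N = A/λ = 9.723e17 atoms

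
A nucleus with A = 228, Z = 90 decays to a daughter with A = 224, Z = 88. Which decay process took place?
ΔA = -4, ΔZ = -2 ⇒ alpha decay (α)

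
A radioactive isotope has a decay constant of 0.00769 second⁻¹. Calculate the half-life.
t½ = ln(2)/λ = 90.14 seconds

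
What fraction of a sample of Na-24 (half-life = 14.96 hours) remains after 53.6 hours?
N/N₀ = (1/2)^(t/t½) = 0.08345 = 8.35%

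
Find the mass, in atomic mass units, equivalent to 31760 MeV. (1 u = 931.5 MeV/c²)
m = E/c² = 34.1 u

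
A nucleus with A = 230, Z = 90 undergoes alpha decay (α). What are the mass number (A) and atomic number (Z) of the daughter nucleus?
Daughter: A = 226, Z = 88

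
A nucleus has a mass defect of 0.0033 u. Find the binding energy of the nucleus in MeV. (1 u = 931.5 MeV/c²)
B.E. = Δm × 931.5 = 3.074 MeV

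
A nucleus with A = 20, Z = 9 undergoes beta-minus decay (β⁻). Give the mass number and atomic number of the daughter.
Daughter: A = 20, Z = 10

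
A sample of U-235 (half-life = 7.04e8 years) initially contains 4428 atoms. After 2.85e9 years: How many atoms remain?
N = N₀(1/2)^(t/t½) = 267.6 atoms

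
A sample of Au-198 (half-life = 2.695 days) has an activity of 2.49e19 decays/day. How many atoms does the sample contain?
N = A/λ = 9.681e19 atoms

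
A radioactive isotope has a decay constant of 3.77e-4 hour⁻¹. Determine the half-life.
t½ = ln(2)/λ = 1839 hours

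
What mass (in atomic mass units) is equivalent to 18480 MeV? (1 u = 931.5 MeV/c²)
m = E/c² = 19.84 u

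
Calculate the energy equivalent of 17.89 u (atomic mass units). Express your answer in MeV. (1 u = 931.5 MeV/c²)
E = mc² = 16660 MeV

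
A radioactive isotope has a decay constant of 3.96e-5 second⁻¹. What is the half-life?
t½ = ln(2)/λ = 17500 seconds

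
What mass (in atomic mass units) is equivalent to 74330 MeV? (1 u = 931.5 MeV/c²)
m = E/c² = 79.8 u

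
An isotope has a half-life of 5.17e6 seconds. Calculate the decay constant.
λ = ln(2)/t½ = 1.341e-7 second⁻¹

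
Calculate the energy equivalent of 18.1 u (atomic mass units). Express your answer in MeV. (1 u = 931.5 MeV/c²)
E = mc² = 16860 MeV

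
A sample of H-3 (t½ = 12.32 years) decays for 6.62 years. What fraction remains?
N/N₀ = (1/2)^(t/t½) = 0.689 = 68.9%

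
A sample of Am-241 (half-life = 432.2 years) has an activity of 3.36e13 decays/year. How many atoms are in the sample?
N = A/λ = 2.095e16 atoms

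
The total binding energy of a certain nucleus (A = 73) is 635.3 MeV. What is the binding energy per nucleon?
B.E./A = 635.3/73 = 8.703 MeV/nucleon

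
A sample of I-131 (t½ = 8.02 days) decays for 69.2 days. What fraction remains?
N/N₀ = (1/2)^(t/t½) = 0.002527 = 0.253%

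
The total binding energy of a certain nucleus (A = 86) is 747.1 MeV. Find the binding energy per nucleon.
B.E./A = 747.1/86 = 8.687 MeV/nucleon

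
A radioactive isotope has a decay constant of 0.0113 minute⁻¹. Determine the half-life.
t½ = ln(2)/λ = 61.34 minutes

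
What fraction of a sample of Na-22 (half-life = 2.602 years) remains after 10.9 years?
N/N₀ = (1/2)^(t/t½) = 0.05482 = 5.48%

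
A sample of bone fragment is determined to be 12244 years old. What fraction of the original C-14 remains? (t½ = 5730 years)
N/N₀ = (1/2)^(t/t½) = 0.2274 = 22.7%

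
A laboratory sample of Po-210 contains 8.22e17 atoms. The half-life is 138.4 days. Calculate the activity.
A = λN = 4.117e15 decays/day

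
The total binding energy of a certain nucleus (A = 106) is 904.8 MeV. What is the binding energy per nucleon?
B.E./A = 904.8/106 = 8.536 MeV/nucleon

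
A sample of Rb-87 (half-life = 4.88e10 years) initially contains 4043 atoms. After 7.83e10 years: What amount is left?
N = N₀(1/2)^(t/t½) = 1330 atoms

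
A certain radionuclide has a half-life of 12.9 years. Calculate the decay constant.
λ = ln(2)/t½ = 0.05373 year⁻¹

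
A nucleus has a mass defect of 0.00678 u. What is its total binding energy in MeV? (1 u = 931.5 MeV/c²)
B.E. = Δm × 931.5 = 6.316 MeV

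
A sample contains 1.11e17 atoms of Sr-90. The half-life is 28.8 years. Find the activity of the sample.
A = λN = 2.672e15 decays/year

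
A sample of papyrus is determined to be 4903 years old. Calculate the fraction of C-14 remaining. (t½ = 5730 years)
N/N₀ = (1/2)^(t/t½) = 0.5526 = 55.3%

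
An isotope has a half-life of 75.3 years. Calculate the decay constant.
λ = ln(2)/t½ = 0.009205 year⁻¹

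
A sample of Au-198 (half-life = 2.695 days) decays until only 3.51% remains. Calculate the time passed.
t = t½ × log₂(N₀/N) = 13.02 days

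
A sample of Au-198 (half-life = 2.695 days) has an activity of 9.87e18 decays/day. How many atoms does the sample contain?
N = A/λ = 3.838e19 atoms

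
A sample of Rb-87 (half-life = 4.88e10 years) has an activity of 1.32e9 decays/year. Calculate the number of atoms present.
N = A/λ = 9.293e19 atoms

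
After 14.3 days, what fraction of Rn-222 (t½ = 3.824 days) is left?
N/N₀ = (1/2)^(t/t½) = 0.07487 = 7.49%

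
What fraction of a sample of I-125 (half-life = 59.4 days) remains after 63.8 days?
N/N₀ = (1/2)^(t/t½) = 0.475 = 47.5%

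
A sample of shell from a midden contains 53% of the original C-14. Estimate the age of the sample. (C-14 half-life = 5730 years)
Age = t½ × log₂(1/ratio) = 5248 years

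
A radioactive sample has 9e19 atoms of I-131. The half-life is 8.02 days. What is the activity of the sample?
A = λN = 7.778e18 decays/day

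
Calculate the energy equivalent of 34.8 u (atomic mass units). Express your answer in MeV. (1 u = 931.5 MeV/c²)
E = mc² = 32420 MeV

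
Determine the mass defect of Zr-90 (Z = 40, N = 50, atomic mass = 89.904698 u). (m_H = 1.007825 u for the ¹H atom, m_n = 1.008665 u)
Δm = Z·m_H + N·m_n − M = 0.8416 u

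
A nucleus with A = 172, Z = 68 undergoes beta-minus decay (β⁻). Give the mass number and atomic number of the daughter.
Daughter: A = 172, Z = 69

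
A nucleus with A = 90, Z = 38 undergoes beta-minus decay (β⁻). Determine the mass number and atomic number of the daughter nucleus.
Daughter: A = 90, Z = 39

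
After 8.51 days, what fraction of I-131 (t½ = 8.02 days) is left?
N/N₀ = (1/2)^(t/t½) = 0.4793 = 47.9%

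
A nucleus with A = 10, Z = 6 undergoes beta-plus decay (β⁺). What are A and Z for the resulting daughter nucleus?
Daughter: A = 10, Z = 5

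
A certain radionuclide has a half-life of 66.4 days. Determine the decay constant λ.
λ = ln(2)/t½ = 0.01044 day⁻¹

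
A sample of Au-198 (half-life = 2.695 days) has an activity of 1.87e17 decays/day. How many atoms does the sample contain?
N = A/λ = 7.271e17 atoms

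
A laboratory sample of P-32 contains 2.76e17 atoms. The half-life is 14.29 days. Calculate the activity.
A = λN = 1.339e16 decays/day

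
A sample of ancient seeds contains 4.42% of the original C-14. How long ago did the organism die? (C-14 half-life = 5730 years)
Age = t½ × log₂(1/ratio) = 25780 years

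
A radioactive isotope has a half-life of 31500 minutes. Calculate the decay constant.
λ = ln(2)/t½ = 2.2e-5 minute⁻¹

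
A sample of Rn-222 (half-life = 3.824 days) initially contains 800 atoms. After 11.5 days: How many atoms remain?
N = N₀(1/2)^(t/t½) = 99.49 atoms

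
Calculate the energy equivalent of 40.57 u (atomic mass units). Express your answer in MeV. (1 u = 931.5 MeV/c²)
E = mc² = 37790 MeV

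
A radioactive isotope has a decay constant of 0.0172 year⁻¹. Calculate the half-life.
t½ = ln(2)/λ = 40.3 years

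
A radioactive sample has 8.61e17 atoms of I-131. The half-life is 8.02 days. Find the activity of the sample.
A = λN = 7.441e16 decays/day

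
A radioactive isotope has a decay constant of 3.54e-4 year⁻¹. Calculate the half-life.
t½ = ln(2)/λ = 1958 years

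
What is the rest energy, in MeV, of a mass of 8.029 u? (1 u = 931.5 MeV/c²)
E = mc² = 7479 MeV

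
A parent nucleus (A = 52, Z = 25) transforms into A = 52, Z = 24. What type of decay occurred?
ΔA = 0, ΔZ = -1 ⇒ beta-plus decay (β⁺) or electron capture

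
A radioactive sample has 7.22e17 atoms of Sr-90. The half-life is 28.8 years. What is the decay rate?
A = λN = 1.738e16 decays/year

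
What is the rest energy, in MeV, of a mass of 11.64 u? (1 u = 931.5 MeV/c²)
E = mc² = 10840 MeV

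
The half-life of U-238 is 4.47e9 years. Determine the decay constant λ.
λ = ln(2)/t½ = 1.551e-10 year⁻¹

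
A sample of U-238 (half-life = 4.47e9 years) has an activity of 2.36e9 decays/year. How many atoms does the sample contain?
N = A/λ = 1.522e19 atoms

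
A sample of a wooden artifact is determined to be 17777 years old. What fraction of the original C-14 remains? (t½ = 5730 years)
N/N₀ = (1/2)^(t/t½) = 0.1164 = 11.6%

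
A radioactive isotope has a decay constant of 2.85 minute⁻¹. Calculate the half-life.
t½ = ln(2)/λ = 0.2432 minutes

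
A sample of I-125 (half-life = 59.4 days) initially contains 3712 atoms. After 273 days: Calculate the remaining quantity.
N = N₀(1/2)^(t/t½) = 153.5 atoms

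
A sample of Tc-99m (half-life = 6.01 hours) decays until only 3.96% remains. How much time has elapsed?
t = t½ × log₂(N₀/N) = 28 hours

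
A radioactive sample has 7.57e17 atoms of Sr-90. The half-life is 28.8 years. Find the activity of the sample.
A = λN = 1.822e16 decays/year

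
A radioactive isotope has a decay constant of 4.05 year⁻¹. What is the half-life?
t½ = ln(2)/λ = 0.1711 years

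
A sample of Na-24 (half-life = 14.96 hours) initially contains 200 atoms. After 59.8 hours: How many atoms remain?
N = N₀(1/2)^(t/t½) = 12.52 atoms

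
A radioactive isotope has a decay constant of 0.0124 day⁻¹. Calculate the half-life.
t½ = ln(2)/λ = 55.9 days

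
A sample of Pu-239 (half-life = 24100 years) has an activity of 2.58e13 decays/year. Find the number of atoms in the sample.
N = A/λ = 8.97e17 atoms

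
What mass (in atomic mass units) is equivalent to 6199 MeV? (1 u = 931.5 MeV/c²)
m = E/c² = 6.655 u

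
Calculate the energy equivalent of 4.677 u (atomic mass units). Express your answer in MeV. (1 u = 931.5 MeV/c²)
E = mc² = 4357 MeV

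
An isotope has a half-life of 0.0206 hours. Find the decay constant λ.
λ = ln(2)/t½ = 33.65 hour⁻¹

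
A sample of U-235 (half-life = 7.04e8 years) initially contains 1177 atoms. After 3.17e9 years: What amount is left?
N = N₀(1/2)^(t/t½) = 51.91 atoms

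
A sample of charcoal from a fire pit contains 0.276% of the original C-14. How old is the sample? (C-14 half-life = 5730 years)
Age = t½ × log₂(1/ratio) = 48710 years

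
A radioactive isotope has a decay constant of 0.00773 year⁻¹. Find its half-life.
t½ = ln(2)/λ = 89.67 years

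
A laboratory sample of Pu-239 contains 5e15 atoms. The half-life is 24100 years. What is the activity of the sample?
A = λN = 1.438e11 decays/year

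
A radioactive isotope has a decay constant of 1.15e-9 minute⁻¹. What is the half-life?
t½ = ln(2)/λ = 6.027e8 minutes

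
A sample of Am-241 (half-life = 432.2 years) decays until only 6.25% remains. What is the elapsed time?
t = t½ × log₂(N₀/N) = 1729 years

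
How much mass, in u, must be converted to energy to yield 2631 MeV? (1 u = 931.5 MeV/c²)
m = E/c² = 2.824 u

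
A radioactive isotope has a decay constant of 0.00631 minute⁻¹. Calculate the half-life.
t½ = ln(2)/λ = 109.8 minutes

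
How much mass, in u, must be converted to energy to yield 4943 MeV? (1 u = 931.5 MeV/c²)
m = E/c² = 5.306 u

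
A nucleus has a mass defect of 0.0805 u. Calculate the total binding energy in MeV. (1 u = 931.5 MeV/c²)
B.E. = Δm × 931.5 = 74.99 MeV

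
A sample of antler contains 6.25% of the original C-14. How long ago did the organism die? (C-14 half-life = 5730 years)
Age = t½ × log₂(1/ratio) = 22920 years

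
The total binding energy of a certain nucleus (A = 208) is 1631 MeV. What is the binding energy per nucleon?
B.E./A = 1631/208 = 7.841 MeV/nucleon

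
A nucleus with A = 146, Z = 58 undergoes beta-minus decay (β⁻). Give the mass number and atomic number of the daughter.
Daughter: A = 146, Z = 59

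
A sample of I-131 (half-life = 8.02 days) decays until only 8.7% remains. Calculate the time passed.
t = t½ × log₂(N₀/N) = 28.25 days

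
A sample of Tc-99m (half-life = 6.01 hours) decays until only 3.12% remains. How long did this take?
t = t½ × log₂(N₀/N) = 30.06 hours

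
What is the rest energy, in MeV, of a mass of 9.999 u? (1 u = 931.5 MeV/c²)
E = mc² = 9314 MeV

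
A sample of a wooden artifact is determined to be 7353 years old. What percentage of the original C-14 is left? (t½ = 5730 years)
N/N₀ = (1/2)^(t/t½) = 0.4109 = 41.1%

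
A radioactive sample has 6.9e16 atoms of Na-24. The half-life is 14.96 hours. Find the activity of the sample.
A = λN = 3.197e15 decays/hour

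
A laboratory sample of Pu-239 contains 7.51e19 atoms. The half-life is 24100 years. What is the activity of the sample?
A = λN = 2.16e15 decays/year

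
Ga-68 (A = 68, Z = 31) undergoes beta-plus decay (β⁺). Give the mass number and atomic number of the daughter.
Daughter: A = 68, Z = 30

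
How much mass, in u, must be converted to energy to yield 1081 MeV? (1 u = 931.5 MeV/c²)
m = E/c² = 1.16 u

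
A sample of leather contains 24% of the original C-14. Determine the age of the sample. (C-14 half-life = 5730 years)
Age = t½ × log₂(1/ratio) = 11800 years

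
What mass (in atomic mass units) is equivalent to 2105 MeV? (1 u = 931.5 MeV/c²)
m = E/c² = 2.26 u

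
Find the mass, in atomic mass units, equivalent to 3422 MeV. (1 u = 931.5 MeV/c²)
m = E/c² = 3.674 u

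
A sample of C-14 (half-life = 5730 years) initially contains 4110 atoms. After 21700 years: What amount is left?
N = N₀(1/2)^(t/t½) = 297.7 atoms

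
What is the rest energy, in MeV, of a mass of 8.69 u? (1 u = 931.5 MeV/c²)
E = mc² = 8095 MeV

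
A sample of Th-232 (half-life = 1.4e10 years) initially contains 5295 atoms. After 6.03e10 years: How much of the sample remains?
N = N₀(1/2)^(t/t½) = 267.5 atoms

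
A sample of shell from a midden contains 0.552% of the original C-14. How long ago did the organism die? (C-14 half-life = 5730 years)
Age = t½ × log₂(1/ratio) = 42980 years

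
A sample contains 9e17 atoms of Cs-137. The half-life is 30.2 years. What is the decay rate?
A = λN = 2.066e16 decays/year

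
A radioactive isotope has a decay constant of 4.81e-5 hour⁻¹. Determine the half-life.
t½ = ln(2)/λ = 14410 hours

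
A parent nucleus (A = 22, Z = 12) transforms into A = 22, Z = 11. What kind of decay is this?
ΔA = 0, ΔZ = -1 ⇒ beta-plus decay (β⁺) or electron capture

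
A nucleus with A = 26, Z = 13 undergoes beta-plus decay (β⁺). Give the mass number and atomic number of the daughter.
Daughter: A = 26, Z = 12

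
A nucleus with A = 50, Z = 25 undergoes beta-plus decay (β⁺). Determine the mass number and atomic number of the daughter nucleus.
Daughter: A = 50, Z = 24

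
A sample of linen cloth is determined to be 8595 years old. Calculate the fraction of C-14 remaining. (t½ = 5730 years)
N/N₀ = (1/2)^(t/t½) = 0.3536 = 35.4%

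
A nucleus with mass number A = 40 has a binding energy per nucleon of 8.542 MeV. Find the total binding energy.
B.E. = 8.542 × 40 = 341.7 MeV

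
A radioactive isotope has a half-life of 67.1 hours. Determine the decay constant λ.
λ = ln(2)/t½ = 0.01033 hour⁻¹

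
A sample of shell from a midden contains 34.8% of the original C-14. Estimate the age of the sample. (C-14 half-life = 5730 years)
Age = t½ × log₂(1/ratio) = 8726 years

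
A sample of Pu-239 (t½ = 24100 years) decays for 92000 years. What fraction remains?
N/N₀ = (1/2)^(t/t½) = 0.07093 = 7.09%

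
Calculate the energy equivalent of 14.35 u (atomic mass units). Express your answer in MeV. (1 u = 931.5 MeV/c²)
E = mc² = 13370 MeV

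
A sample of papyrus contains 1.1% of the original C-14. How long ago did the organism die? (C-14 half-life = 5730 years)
Age = t½ × log₂(1/ratio) = 37280 years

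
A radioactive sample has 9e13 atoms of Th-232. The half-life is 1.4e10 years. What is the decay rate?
A = λN = 4456 decays/year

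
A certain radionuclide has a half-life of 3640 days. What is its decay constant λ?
λ = ln(2)/t½ = 1.904e-4 day⁻¹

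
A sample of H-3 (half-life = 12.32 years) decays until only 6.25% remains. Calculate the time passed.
t = t½ × log₂(N₀/N) = 49.28 years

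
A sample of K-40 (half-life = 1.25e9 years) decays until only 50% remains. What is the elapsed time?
t = t½ × log₂(N₀/N) = 1.25e9 years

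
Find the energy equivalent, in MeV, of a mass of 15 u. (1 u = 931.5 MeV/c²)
E = mc² = 13970 MeV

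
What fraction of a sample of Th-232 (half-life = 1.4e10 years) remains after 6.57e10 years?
N/N₀ = (1/2)^(t/t½) = 0.03866 = 3.87%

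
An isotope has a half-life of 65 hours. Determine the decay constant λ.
λ = ln(2)/t½ = 0.01066 hour⁻¹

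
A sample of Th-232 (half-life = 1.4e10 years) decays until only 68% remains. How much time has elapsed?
t = t½ × log₂(N₀/N) = 7.79e9 years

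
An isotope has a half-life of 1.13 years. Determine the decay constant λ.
λ = ln(2)/t½ = 0.6134 year⁻¹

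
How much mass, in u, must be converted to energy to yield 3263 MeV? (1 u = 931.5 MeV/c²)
m = E/c² = 3.503 u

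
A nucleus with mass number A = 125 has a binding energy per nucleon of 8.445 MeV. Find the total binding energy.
B.E. = 8.445 × 125 = 1056 MeV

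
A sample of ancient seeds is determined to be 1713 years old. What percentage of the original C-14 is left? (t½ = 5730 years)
N/N₀ = (1/2)^(t/t½) = 0.8128 = 81.3%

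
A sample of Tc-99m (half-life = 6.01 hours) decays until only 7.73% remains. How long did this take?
t = t½ × log₂(N₀/N) = 22.2 hours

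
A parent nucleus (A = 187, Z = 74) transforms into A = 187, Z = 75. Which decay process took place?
ΔA = 0, ΔZ = +1 ⇒ beta-minus decay (β⁻)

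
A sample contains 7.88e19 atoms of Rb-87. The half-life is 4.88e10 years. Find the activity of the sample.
A = λN = 1.119e9 decays/year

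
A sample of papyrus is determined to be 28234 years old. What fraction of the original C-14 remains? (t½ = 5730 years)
N/N₀ = (1/2)^(t/t½) = 0.03286 = 3.29%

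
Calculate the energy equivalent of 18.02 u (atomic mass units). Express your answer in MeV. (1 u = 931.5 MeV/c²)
E = mc² = 16790 MeV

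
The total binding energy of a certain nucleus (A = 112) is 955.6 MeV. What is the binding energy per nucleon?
B.E./A = 955.6/112 = 8.532 MeV/nucleon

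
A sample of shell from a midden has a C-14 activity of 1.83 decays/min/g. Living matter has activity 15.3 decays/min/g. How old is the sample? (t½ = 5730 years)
Age = t½ × log₂(A₀/A) = 17550 years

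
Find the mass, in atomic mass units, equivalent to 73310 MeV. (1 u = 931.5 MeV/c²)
m = E/c² = 78.7 u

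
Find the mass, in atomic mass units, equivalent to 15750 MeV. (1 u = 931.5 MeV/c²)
m = E/c² = 16.91 u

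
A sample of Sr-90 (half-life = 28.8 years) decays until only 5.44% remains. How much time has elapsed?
t = t½ × log₂(N₀/N) = 121 years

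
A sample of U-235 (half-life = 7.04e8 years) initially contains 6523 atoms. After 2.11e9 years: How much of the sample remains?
N = N₀(1/2)^(t/t½) = 817 atoms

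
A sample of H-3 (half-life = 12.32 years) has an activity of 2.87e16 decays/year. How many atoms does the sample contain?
N = A/λ = 5.101e17 atoms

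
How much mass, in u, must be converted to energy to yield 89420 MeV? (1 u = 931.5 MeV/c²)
m = E/c² = 96 u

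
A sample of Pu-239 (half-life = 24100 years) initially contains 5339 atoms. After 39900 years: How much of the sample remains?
N = N₀(1/2)^(t/t½) = 1695 atoms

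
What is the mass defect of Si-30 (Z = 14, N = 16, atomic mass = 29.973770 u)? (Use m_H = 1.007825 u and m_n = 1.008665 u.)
Δm = Z·m_H + N·m_n − M = 0.2744 u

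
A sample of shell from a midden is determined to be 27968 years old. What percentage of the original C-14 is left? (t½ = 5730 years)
N/N₀ = (1/2)^(t/t½) = 0.03394 = 3.39%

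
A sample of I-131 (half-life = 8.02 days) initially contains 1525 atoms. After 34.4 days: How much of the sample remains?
N = N₀(1/2)^(t/t½) = 78 atoms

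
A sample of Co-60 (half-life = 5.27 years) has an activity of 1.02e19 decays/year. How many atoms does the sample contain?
N = A/λ = 7.755e19 atoms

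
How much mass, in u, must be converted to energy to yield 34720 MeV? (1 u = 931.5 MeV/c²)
m = E/c² = 37.27 u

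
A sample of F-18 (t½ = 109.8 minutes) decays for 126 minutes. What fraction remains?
N/N₀ = (1/2)^(t/t½) = 0.4514 = 45.1%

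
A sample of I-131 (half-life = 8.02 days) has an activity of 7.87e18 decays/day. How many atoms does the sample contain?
N = A/λ = 9.106e19 atoms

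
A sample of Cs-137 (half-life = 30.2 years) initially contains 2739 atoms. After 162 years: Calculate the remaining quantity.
N = N₀(1/2)^(t/t½) = 66.5 atoms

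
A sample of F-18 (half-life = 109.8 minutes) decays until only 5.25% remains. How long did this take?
t = t½ × log₂(N₀/N) = 466.8 minutes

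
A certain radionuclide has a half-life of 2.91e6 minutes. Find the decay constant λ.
λ = ln(2)/t½ = 2.382e-7 minute⁻¹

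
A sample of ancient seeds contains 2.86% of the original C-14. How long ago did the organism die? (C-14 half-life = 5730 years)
Age = t½ × log₂(1/ratio) = 29380 years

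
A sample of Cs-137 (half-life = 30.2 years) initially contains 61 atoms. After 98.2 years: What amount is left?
N = N₀(1/2)^(t/t½) = 6.404 atoms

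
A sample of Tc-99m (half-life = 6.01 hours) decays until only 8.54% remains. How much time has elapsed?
t = t½ × log₂(N₀/N) = 21.33 hours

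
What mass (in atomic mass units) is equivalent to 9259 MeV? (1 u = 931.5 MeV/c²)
m = E/c² = 9.94 u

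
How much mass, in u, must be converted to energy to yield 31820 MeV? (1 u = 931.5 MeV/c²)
m = E/c² = 34.16 u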